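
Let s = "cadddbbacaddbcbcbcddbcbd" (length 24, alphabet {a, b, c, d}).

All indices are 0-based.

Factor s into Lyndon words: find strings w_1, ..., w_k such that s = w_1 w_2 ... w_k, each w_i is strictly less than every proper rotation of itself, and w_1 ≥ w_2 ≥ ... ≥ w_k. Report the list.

["c", "adddbb", "acaddbcbcbcddbcbd"]

emit factor 1: 'c' (i=0, period=1)
emit factor 2: 'adddbb' (i=1, period=6)
emit factor 3: 'acaddbcbcbcddbcbd' (i=7, period=17)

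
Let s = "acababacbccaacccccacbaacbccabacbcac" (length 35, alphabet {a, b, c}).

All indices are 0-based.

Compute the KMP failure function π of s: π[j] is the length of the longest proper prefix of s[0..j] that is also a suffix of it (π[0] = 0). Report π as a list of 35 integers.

[0, 0, 1, 0, 1, 0, 1, 2, 0, 0, 0, 1, 1, 2, 0, 0, 0, 0, 1, 2, 0, 1, 1, 2, 0, 0, 0, 1, 0, 1, 2, 0, 0, 1, 2]

π[0] = 0
j=1 s[j]='c': π[1]=0 (border '')
j=2 s[j]='a': π[2]=1 (border 'a')
j=3 s[j]='b': k: 1→0; π[3]=0 (border '')
j=4 s[j]='a': π[4]=1 (border 'a')
j=5 s[j]='b': k: 1→0; π[5]=0 (border '')
j=6 s[j]='a': π[6]=1 (border 'a')
j=7 s[j]='c': π[7]=2 (border 'ac')
j=8 s[j]='b': k: 2→0; π[8]=0 (border '')
j=9 s[j]='c': π[9]=0 (border '')
j=10 s[j]='c': π[10]=0 (border '')
j=11 s[j]='a': π[11]=1 (border 'a')
j=12 s[j]='a': k: 1→0; π[12]=1 (border 'a')
j=13 s[j]='c': π[13]=2 (border 'ac')
j=14 s[j]='c': k: 2→0; π[14]=0 (border '')
j=15 s[j]='c': π[15]=0 (border '')
j=16 s[j]='c': π[16]=0 (border '')
j=17 s[j]='c': π[17]=0 (border '')
j=18 s[j]='a': π[18]=1 (border 'a')
j=19 s[j]='c': π[19]=2 (border 'ac')
j=20 s[j]='b': k: 2→0; π[20]=0 (border '')
j=21 s[j]='a': π[21]=1 (border 'a')
j=22 s[j]='a': k: 1→0; π[22]=1 (border 'a')
j=23 s[j]='c': π[23]=2 (border 'ac')
j=24 s[j]='b': k: 2→0; π[24]=0 (border '')
j=25 s[j]='c': π[25]=0 (border '')
j=26 s[j]='c': π[26]=0 (border '')
j=27 s[j]='a': π[27]=1 (border 'a')
j=28 s[j]='b': k: 1→0; π[28]=0 (border '')
j=29 s[j]='a': π[29]=1 (border 'a')
j=30 s[j]='c': π[30]=2 (border 'ac')
j=31 s[j]='b': k: 2→0; π[31]=0 (border '')
j=32 s[j]='c': π[32]=0 (border '')
j=33 s[j]='a': π[33]=1 (border 'a')
j=34 s[j]='c': π[34]=2 (border 'ac')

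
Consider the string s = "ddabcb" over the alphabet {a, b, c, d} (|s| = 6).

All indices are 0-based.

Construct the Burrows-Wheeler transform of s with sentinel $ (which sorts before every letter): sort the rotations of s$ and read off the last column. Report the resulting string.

bdcabd$

rank  rotation last
    0  $ddabcb  b
    1  abcb$dd  d
    2  b$ddabc  c
    3  bcb$dda  a
    4  cb$ddab  b
    5  dabcb$d  d
    6  ddabcb$  $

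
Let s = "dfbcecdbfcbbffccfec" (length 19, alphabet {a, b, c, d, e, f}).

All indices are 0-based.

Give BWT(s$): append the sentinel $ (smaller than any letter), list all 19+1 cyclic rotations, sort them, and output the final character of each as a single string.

ccfdbeffebcc$fcdbfcb

rank  rotation              last
    0  $dfbcecdbfcbbffccfec  c
    1  bbffccfec$dfbcecdbfc  c
    2  bcecdbfcbbffccfec$df  f
    3  bfcbbffccfec$dfbcecd  d
    4  bffccfec$dfbcecdbfcb  b
    5  c$dfbcecdbfcbbffccfe  e
    6  cbbffccfec$dfbcecdbf  f
    7  ccfec$dfbcecdbfcbbff  f
    8  cdbfcbbffccfec$dfbce  e
    9  cecdbfcbbffccfec$dfb  b
   10  cfec$dfbcecdbfcbbffc  c
   11  dbfcbbffccfec$dfbcec  c
   12  dfbcecdbfcbbffccfec$  $
   13  ec$dfbcecdbfcbbffccf  f
   14  ecdbfcbbffccfec$dfbc  c
   15  fbcecdbfcbbffccfec$d  d
   16  fcbbffccfec$dfbcecdb  b
   17  fccfec$dfbcecdbfcbbf  f
   18  fec$dfbcecdbfcbbffcc  c
   19  ffccfec$dfbcecdbfcbb  b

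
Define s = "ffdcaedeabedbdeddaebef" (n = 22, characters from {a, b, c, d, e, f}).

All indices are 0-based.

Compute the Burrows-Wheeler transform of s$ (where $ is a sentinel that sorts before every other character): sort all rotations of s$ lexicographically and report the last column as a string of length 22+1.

rank  rotation                 last
    0  $ffdcaedeabedbdeddaebef  f
    1  abedbdeddaebef$ffdcaede  e
    2  aebef$ffdcaedeabedbdedd  d
    3  aedeabedbdeddaebef$ffdc  c
    4  bdeddaebef$ffdcaedeabed  d
    5  bedbdeddaebef$ffdcaedea  a
    6  bef$ffdcaedeabedbdeddae  e
    7  caedeabedbdeddaebef$ffd  d
    8  daebef$ffdcaedeabedbded  d
    9  dbdeddaebef$ffdcaedeabe  e
   10  dcaedeabedbdeddaebef$ff  f
   11  ddaebef$ffdcaedeabedbde  e
   12  deabedbdeddaebef$ffdcae  e
   13  deddaebef$ffdcaedeabedb  b
   14  eabedbdeddaebef$ffdcaed  d
   15  ebef$ffdcaedeabedbdedda  a
   16  edbdeddaebef$ffdcaedeab  b
   17  eddaebef$ffdcaedeabedbd  d
   18  edeabedbdeddaebef$ffdca  a
   19  ef$ffdcaedeabedbdeddaeb  b
   20  f$ffdcaedeabedbdeddaebe  e
   21  fdcaedeabedbdeddaebef$f  f
   22  ffdcaedeabedbdeddaebef$  $

fedcdaeddefeebdabdabef$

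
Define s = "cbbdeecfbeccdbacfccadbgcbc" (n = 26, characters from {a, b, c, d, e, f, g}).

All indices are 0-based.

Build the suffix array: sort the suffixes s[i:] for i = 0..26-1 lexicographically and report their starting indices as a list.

sorted suffixes:
  #0 SA[0]=14  'acfccadbgcbc'
  #1 SA[1]=19  'adbgcbc'
  #2 SA[2]=13  'bacfccadbgcbc'
  #3 SA[3]=1  'bbdeecfbeccdbacfccadbgcbc'
  #4 SA[4]=24  'bc'
  #5 SA[5]=2  'bdeecfbeccdbacfccadbgcbc'
  #6 SA[6]=8  'beccdbacfccadbgcbc'
  #7 SA[7]=21  'bgcbc'
  #8 SA[8]=25  'c'
  #9 SA[9]=18  'cadbgcbc'
  #10 SA[10]=0  'cbbdeecfbeccdbacfccadbgcbc'
  #11 SA[11]=23  'cbc'
  #12 SA[12]=17  'ccadbgcbc'
  #13 SA[13]=10  'ccdbacfccadbgcbc'
  #14 SA[14]=11  'cdbacfccadbgcbc'
  #15 SA[15]=6  'cfbeccdbacfccadbgcbc'
  #16 SA[16]=15  'cfccadbgcbc'
  #17 SA[17]=12  'dbacfccadbgcbc'
  #18 SA[18]=20  'dbgcbc'
  #19 SA[19]=3  'deecfbeccdbacfccadbgcbc'
  #20 SA[20]=9  'eccdbacfccadbgcbc'
  #21 SA[21]=5  'ecfbeccdbacfccadbgcbc'
  #22 SA[22]=4  'eecfbeccdbacfccadbgcbc'
  #23 SA[23]=7  'fbeccdbacfccadbgcbc'
  #24 SA[24]=16  'fccadbgcbc'
  #25 SA[25]=22  'gcbc'

[14, 19, 13, 1, 24, 2, 8, 21, 25, 18, 0, 23, 17, 10, 11, 6, 15, 12, 20, 3, 9, 5, 4, 7, 16, 22]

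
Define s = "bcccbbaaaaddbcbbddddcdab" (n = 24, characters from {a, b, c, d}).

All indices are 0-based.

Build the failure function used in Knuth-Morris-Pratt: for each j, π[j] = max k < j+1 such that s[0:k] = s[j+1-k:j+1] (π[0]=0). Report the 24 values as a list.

[0, 0, 0, 0, 1, 1, 0, 0, 0, 0, 0, 0, 1, 2, 1, 1, 0, 0, 0, 0, 0, 0, 0, 1]

π[0] = 0
j=1 s[j]='c': π[1]=0 (border '')
j=2 s[j]='c': π[2]=0 (border '')
j=3 s[j]='c': π[3]=0 (border '')
j=4 s[j]='b': π[4]=1 (border 'b')
j=5 s[j]='b': k: 1→0; π[5]=1 (border 'b')
j=6 s[j]='a': k: 1→0; π[6]=0 (border '')
j=7 s[j]='a': π[7]=0 (border '')
j=8 s[j]='a': π[8]=0 (border '')
j=9 s[j]='a': π[9]=0 (border '')
j=10 s[j]='d': π[10]=0 (border '')
j=11 s[j]='d': π[11]=0 (border '')
j=12 s[j]='b': π[12]=1 (border 'b')
j=13 s[j]='c': π[13]=2 (border 'bc')
j=14 s[j]='b': k: 2→0; π[14]=1 (border 'b')
j=15 s[j]='b': k: 1→0; π[15]=1 (border 'b')
j=16 s[j]='d': k: 1→0; π[16]=0 (border '')
j=17 s[j]='d': π[17]=0 (border '')
j=18 s[j]='d': π[18]=0 (border '')
j=19 s[j]='d': π[19]=0 (border '')
j=20 s[j]='c': π[20]=0 (border '')
j=21 s[j]='d': π[21]=0 (border '')
j=22 s[j]='a': π[22]=0 (border '')
j=23 s[j]='b': π[23]=1 (border 'b')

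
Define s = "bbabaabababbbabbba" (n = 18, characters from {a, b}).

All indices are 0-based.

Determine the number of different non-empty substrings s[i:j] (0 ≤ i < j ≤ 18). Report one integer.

124

rank | idx | suffix
   0 |  17 | a
   1 |   4 | aabababbbabbba
   2 |   2 | abaabababbbabbba
   3 |   5 | abababbbabbba
   4 |   7 | ababbbabbba
   5 |  13 | abbba
   6 |   9 | abbbabbba
   7 |  16 | ba
   8 |   3 | baabababbbabbba
   9 |   1 | babaabababbbabbba
  10 |   6 | bababbbabbba
  11 |  12 | babbba
  12 |   8 | babbbabbba
  13 |  15 | bba
  14 |   0 | bbabaabababbbabbba
  15 |  11 | bbabbba
  16 |  14 | bbba
  17 |  10 | bbbabbba

SA = [17, 4, 2, 5, 7, 13, 9, 16, 3, 1, 6, 12, 8, 15, 0, 11, 14, 10]
[i] adj suffixes → lcp
  [1] 17/4 → 1 ('a')
  [2] 4/2 → 1 ('a')
  [3] 2/5 → 3 ('aba')
  [4] 5/7 → 4 ('abab')
  [5] 7/13 → 2 ('ab')
  [6] 13/9 → 5 ('abbba')
  [7] 9/16 → 0 ('')
  [8] 16/3 → 2 ('ba')
  [9] 3/1 → 2 ('ba')
  [10] 1/6 → 4 ('baba')
  [11] 6/12 → 3 ('bab')
  [12] 12/8 → 6 ('babbba')
  [13] 8/15 → 1 ('b')
  [14] 15/0 → 3 ('bba')
  [15] 0/11 → 4 ('bbab')
  [16] 11/14 → 2 ('bb')
  [17] 14/10 → 4 ('bbba')

n(n+1)/2 = 18·19/2 = 171
Σ LCP = 0 + 1 + 1 + 3 + 4 + 2 + 5 + 0 + 2 + 2 + 4 + 3 + 6 + 1 + 3 + 4 + 2 + 4 = 47
distinct = 171 − 47 = 124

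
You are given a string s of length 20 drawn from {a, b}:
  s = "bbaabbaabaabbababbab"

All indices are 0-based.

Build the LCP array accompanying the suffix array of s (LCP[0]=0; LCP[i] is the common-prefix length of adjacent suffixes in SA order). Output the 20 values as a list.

[0, 3, 5, 1, 2, 3, 2, 4, 5, 0, 1, 4, 6, 2, 3, 3, 1, 5, 3, 4]

sorted suffixes:
  #0 SA[0]=6  'aabaabbababbab'
  #1 SA[1]=2  'aabbaabaabbababbab'
  #2 SA[2]=9  'aabbababbab'
  #3 SA[3]=18  'ab'
  #4 SA[4]=7  'abaabbababbab'
  #5 SA[5]=13  'ababbab'
  #6 SA[6]=3  'abbaabaabbababbab'
  #7 SA[7]=15  'abbab'
  #8 SA[8]=10  'abbababbab'
  #9 SA[9]=19  'b'
  #10 SA[10]=5  'baabaabbababbab'
  #11 SA[11]=1  'baabbaabaabbababbab'
  #12 SA[12]=8  'baabbababbab'
  #13 SA[13]=17  'bab'
  #14 SA[14]=12  'bababbab'
  #15 SA[15]=14  'babbab'
  #16 SA[16]=4  'bbaabaabbababbab'
  #17 SA[17]=0  'bbaabbaabaabbababbab'
  #18 SA[18]=16  'bbab'
  #19 SA[19]=11  'bbababbab'

SA = [6, 2, 9, 18, 7, 13, 3, 15, 10, 19, 5, 1, 8, 17, 12, 14, 4, 0, 16, 11]
rank  pair      lcp
   1  s[6:],s[2:]  3  'aab'
   2  s[2:],s[9:]  5  'aabba'
   3  s[9:],s[18:]  1  'a'
   4  s[18:],s[7:]  2  'ab'
   5  s[7:],s[13:]  3  'aba'
   6  s[13:],s[3:]  2  'ab'
   7  s[3:],s[15:]  4  'abba'
   8  s[15:],s[10:]  5  'abbab'
   9  s[10:],s[19:]  0  ''
  10  s[19:],s[5:]  1  'b'
  11  s[5:],s[1:]  4  'baab'
  12  s[1:],s[8:]  6  'baabba'
  13  s[8:],s[17:]  2  'ba'
  14  s[17:],s[12:]  3  'bab'
  15  s[12:],s[14:]  3  'bab'
  16  s[14:],s[4:]  1  'b'
  17  s[4:],s[0:]  5  'bbaab'
  18  s[0:],s[16:]  3  'bba'
  19  s[16:],s[11:]  4  'bbab'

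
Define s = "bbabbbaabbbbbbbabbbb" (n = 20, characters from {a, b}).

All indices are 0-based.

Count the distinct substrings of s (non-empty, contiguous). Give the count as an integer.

rank | idx | suffix
   0 |   6 | aabbbbbbbabbbb
   1 |   2 | abbbaabbbbbbbabbbb
   2 |  15 | abbbb
   3 |   7 | abbbbbbbabbbb
   4 |  19 | b
   5 |   5 | baabbbbbbbabbbb
   6 |   1 | babbbaabbbbbbbabbbb
   7 |  14 | babbbb
   8 |  18 | bb
   9 |   4 | bbaabbbbbbbabbbb
  10 |   0 | bbabbbaabbbbbbbabbbb
  11 |  13 | bbabbbb
  12 |  17 | bbb
  13 |   3 | bbbaabbbbbbbabbbb
  14 |  12 | bbbabbbb
  15 |  16 | bbbb
  16 |  11 | bbbbabbbb
  17 |  10 | bbbbbabbbb
  18 |   9 | bbbbbbabbbb
  19 |   8 | bbbbbbbabbbb

SA = [6, 2, 15, 7, 19, 5, 1, 14, 18, 4, 0, 13, 17, 3, 12, 16, 11, 10, 9, 8]
[i] adj suffixes → lcp
  [1] 6/2 → 1 ('a')
  [2] 2/15 → 4 ('abbb')
  [3] 15/7 → 5 ('abbbb')
  [4] 7/19 → 0 ('')
  [5] 19/5 → 1 ('b')
  [6] 5/1 → 2 ('ba')
  [7] 1/14 → 5 ('babbb')
  [8] 14/18 → 1 ('b')
  [9] 18/4 → 2 ('bb')
  [10] 4/0 → 3 ('bba')
  [11] 0/13 → 6 ('bbabbb')
  [12] 13/17 → 2 ('bb')
  [13] 17/3 → 3 ('bbb')
  [14] 3/12 → 4 ('bbba')
  [15] 12/16 → 3 ('bbb')
  [16] 16/11 → 4 ('bbbb')
  [17] 11/10 → 4 ('bbbb')
  [18] 10/9 → 5 ('bbbbb')
  [19] 9/8 → 6 ('bbbbbb')

n(n+1)/2 = 20·21/2 = 210
Σ LCP = 0 + 1 + 4 + 5 + 0 + 1 + 2 + 5 + 1 + 2 + 3 + 6 + 2 + 3 + 4 + 3 + 4 + 4 + 5 + 6 = 61
distinct = 210 − 61 = 149

149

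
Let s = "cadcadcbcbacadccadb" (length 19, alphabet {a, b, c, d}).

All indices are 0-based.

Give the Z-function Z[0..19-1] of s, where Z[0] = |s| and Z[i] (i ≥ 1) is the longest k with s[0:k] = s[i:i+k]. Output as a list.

Z[0]=19
i=1: outside box; Z[1]=0
i=2: outside box; Z[2]=0
i=3: outside box; Z[3]=4 grow→box=[3,7)
i=4: min(r-i=3, Z[1]=0)=0; Z[4]=0
i=5: min(r-i=2, Z[2]=0)=0; Z[5]=0
i=6: min(r-i=1, Z[3]=4)=1; Z[6]=1
i=7: outside box; Z[7]=0
i=8: outside box; Z[8]=1 grow→box=[8,9)
i=9: outside box; Z[9]=0
i=10: outside box; Z[10]=0
i=11: outside box; Z[11]=4 grow→box=[11,15)
i=12: min(r-i=3, Z[1]=0)=0; Z[12]=0
i=13: min(r-i=2, Z[2]=0)=0; Z[13]=0
i=14: min(r-i=1, Z[3]=4)=1; Z[14]=1
i=15: outside box; Z[15]=3 grow→box=[15,18)
i=16: min(r-i=2, Z[1]=0)=0; Z[16]=0
i=17: min(r-i=1, Z[2]=0)=0; Z[17]=0
i=18: outside box; Z[18]=0

[19, 0, 0, 4, 0, 0, 1, 0, 1, 0, 0, 4, 0, 0, 1, 3, 0, 0, 0]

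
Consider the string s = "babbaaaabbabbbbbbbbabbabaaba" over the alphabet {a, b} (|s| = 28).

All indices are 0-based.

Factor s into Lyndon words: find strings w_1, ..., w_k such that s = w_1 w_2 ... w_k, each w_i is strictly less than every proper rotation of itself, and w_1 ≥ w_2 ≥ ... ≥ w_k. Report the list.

["b", "abb", "aaaabbabbbbbbbbabbabaab", "a"]

emit factor 1: 'b' (i=0, period=1)
emit factor 2: 'abb' (i=1, period=3)
emit factor 3: 'aaaabbabbbbbbbbabbabaab' (i=4, period=23)
emit factor 4: 'a' (i=27, period=1)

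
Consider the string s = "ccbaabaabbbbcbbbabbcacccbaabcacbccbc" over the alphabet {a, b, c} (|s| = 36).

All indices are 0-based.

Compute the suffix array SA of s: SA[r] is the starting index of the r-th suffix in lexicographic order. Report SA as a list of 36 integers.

sorted suffixes:
  #0 SA[0]=3  'aabaabbbbcbbbabbcacccbaabcacbccbc'
  #1 SA[1]=6  'aabbbbcbbbabbcacccbaabcacbccbc'
  #2 SA[2]=25  'aabcacbccbc'
  #3 SA[3]=4  'abaabbbbcbbbabbcacccbaabcacbccbc'
  #4 SA[4]=7  'abbbbcbbbabbcacccbaabcacbccbc'
  #5 SA[5]=16  'abbcacccbaabcacbccbc'
  #6 SA[6]=26  'abcacbccbc'
  #7 SA[7]=29  'acbccbc'
  #8 SA[8]=20  'acccbaabcacbccbc'
  #9 SA[9]=2  'baabaabbbbcbbbabbcacccbaabcacbccbc'
  #10 SA[10]=5  'baabbbbcbbbabbcacccbaabcacbccbc'
  #11 SA[11]=24  'baabcacbccbc'
  #12 SA[12]=15  'babbcacccbaabcacbccbc'
  #13 SA[13]=14  'bbabbcacccbaabcacbccbc'
  #14 SA[14]=13  'bbbabbcacccbaabcacbccbc'
  #15 SA[15]=8  'bbbbcbbbabbcacccbaabcacbccbc'
  #16 SA[16]=9  'bbbcbbbabbcacccbaabcacbccbc'
  #17 SA[17]=17  'bbcacccbaabcacbccbc'
  #18 SA[18]=10  'bbcbbbabbcacccbaabcacbccbc'
  #19 SA[19]=34  'bc'
  #20 SA[20]=27  'bcacbccbc'
  #21 SA[21]=18  'bcacccbaabcacbccbc'
  #22 SA[22]=11  'bcbbbabbcacccbaabcacbccbc'
  #23 SA[23]=31  'bccbc'
  #24 SA[24]=35  'c'
  #25 SA[25]=28  'cacbccbc'
  #26 SA[26]=19  'cacccbaabcacbccbc'
  #27 SA[27]=1  'cbaabaabbbbcbbbabbcacccbaabcacbccbc'
  #28 SA[28]=23  'cbaabcacbccbc'
  #29 SA[29]=12  'cbbbabbcacccbaabcacbccbc'
  #30 SA[30]=33  'cbc'
  #31 SA[31]=30  'cbccbc'
  #32 SA[32]=0  'ccbaabaabbbbcbbbabbcacccbaabcacbccbc'
  #33 SA[33]=22  'ccbaabcacbccbc'
  #34 SA[34]=32  'ccbc'
  #35 SA[35]=21  'cccbaabcacbccbc'

[3, 6, 25, 4, 7, 16, 26, 29, 20, 2, 5, 24, 15, 14, 13, 8, 9, 17, 10, 34, 27, 18, 11, 31, 35, 28, 19, 1, 23, 12, 33, 30, 0, 22, 32, 21]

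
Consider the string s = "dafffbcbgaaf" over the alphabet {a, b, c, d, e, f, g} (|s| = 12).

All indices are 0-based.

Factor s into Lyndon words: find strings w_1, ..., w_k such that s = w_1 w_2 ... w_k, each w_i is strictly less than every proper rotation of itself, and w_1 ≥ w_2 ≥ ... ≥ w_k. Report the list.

["d", "afffbcbg", "aaf"]

emit factor 1: 'd' (i=0, period=1)
emit factor 2: 'afffbcbg' (i=1, period=8)
emit factor 3: 'aaf' (i=9, period=3)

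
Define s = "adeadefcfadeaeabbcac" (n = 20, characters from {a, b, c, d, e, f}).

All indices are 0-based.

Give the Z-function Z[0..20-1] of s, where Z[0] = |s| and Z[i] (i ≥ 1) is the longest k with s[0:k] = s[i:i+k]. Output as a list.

[20, 0, 0, 3, 0, 0, 0, 0, 0, 4, 0, 0, 1, 0, 1, 0, 0, 0, 1, 0]

Z[0]=20
i=1: fresh scan; Z[1]=0
i=2: fresh scan; Z[2]=0
i=3: fresh scan; Z[3]=3 extend→box=[3,6)
i=4: min(r-i=2, Z[1]=0)=0; Z[4]=0
i=5: min(r-i=1, Z[2]=0)=0; Z[5]=0
i=6: fresh scan; Z[6]=0
i=7: fresh scan; Z[7]=0
i=8: fresh scan; Z[8]=0
i=9: fresh scan; Z[9]=4 extend→box=[9,13)
i=10: min(r-i=3, Z[1]=0)=0; Z[10]=0
i=11: min(r-i=2, Z[2]=0)=0; Z[11]=0
i=12: min(r-i=1, Z[3]=3)=1; Z[12]=1
i=13: fresh scan; Z[13]=0
i=14: fresh scan; Z[14]=1 extend→box=[14,15)
i=15: fresh scan; Z[15]=0
i=16: fresh scan; Z[16]=0
i=17: fresh scan; Z[17]=0
i=18: fresh scan; Z[18]=1 extend→box=[18,19)
i=19: fresh scan; Z[19]=0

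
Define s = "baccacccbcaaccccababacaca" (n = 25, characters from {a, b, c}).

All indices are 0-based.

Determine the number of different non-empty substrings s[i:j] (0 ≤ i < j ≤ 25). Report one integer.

rank→(start, suffix):
  0 → (24, 'a')
  1 → (10, 'aaccccababacaca')
  2 → (16, 'ababacaca')
  3 → (18, 'abacaca')
  4 → (22, 'aca')
  5 → (20, 'acaca')
  6 → (1, 'accacccbcaaccccababacaca')
  7 → (4, 'acccbcaaccccababacaca')
  8 → (11, 'accccababacaca')
  9 → (17, 'babacaca')
  10 → (19, 'bacaca')
  11 → (0, 'baccacccbcaaccccababacaca')
  12 → (8, 'bcaaccccababacaca')
  13 → (23, 'ca')
  14 → (9, 'caaccccababacaca')
  15 → (15, 'cababacaca')
  16 → (21, 'caca')
  17 → (3, 'cacccbcaaccccababacaca')
  18 → (7, 'cbcaaccccababacaca')
  19 → (14, 'ccababacaca')
  20 → (2, 'ccacccbcaaccccababacaca')
  21 → (6, 'ccbcaaccccababacaca')
  22 → (13, 'cccababacaca')
  23 → (5, 'cccbcaaccccababacaca')
  24 → (12, 'ccccababacaca')

SA = [24, 10, 16, 18, 22, 20, 1, 4, 11, 17, 19, 0, 8, 23, 9, 15, 21, 3, 7, 14, 2, 6, 13, 5, 12]
[i] adj suffixes → lcp
  [1] 24/10 → 1 ('a')
  [2] 10/16 → 1 ('a')
  [3] 16/18 → 3 ('aba')
  [4] 18/22 → 1 ('a')
  [5] 22/20 → 3 ('aca')
  [6] 20/1 → 2 ('ac')
  [7] 1/4 → 3 ('acc')
  [8] 4/11 → 4 ('accc')
  [9] 11/17 → 0 ('')
  [10] 17/19 → 2 ('ba')
  [11] 19/0 → 3 ('bac')
  [12] 0/8 → 1 ('b')
  [13] 8/23 → 0 ('')
  [14] 23/9 → 2 ('ca')
  [15] 9/15 → 2 ('ca')
  [16] 15/21 → 2 ('ca')
  [17] 21/3 → 3 ('cac')
  [18] 3/7 → 1 ('c')
  [19] 7/14 → 1 ('c')
  [20] 14/2 → 3 ('cca')
  [21] 2/6 → 2 ('cc')
  [22] 6/13 → 2 ('cc')
  [23] 13/5 → 3 ('ccc')
  [24] 5/12 → 3 ('ccc')

n(n+1)/2 = 25·26/2 = 325
Σ LCP = 0 + 1 + 1 + 3 + 1 + 3 + 2 + 3 + 4 + 0 + 2 + 3 + 1 + 0 + 2 + 2 + 2 + 3 + 1 + 1 + 3 + 2 + 2 + 3 + 3 = 48
distinct = 325 − 48 = 277

277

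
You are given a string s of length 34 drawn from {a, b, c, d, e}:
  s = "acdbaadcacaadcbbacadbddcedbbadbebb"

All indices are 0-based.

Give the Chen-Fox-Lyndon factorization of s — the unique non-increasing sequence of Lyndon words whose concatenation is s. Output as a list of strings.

["acdb", "aadcacaadcbbacadbddcedbbadbebb"]

emit factor 1: 'acdb' (i=0, period=4)
emit factor 2: 'aadcacaadcbbacadbddcedbbadbebb' (i=4, period=30)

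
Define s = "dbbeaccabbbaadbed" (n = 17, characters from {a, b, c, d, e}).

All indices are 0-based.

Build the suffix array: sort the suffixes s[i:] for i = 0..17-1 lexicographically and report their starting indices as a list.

[11, 7, 4, 12, 10, 9, 8, 1, 2, 14, 6, 5, 16, 0, 13, 3, 15]

rank | idx | suffix
   0 |  11 | aadbed
   1 |   7 | abbbaadbed
   2 |   4 | accabbbaadbed
   3 |  12 | adbed
   4 |  10 | baadbed
   5 |   9 | bbaadbed
   6 |   8 | bbbaadbed
   7 |   1 | bbeaccabbbaadbed
   8 |   2 | beaccabbbaadbed
   9 |  14 | bed
  10 |   6 | cabbbaadbed
  11 |   5 | ccabbbaadbed
  12 |  16 | d
  13 |   0 | dbbeaccabbbaadbed
  14 |  13 | dbed
  15 |   3 | eaccabbbaadbed
  16 |  15 | ed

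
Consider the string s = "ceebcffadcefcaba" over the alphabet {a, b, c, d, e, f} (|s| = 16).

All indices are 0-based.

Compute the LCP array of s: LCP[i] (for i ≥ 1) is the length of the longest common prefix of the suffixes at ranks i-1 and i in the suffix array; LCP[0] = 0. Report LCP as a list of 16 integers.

rank→(start, suffix):
  0 → (15, 'a')
  1 → (13, 'aba')
  2 → (7, 'adcefcaba')
  3 → (14, 'ba')
  4 → (3, 'bcffadcefcaba')
  5 → (12, 'caba')
  6 → (0, 'ceebcffadcefcaba')
  7 → (9, 'cefcaba')
  8 → (4, 'cffadcefcaba')
  9 → (8, 'dcefcaba')
  10 → (2, 'ebcffadcefcaba')
  11 → (1, 'eebcffadcefcaba')
  12 → (10, 'efcaba')
  13 → (6, 'fadcefcaba')
  14 → (11, 'fcaba')
  15 → (5, 'ffadcefcaba')

SA = [15, 13, 7, 14, 3, 12, 0, 9, 4, 8, 2, 1, 10, 6, 11, 5]
[i] adj suffixes → lcp
  [1] 15/13 → 1 ('a')
  [2] 13/7 → 1 ('a')
  [3] 7/14 → 0 ('')
  [4] 14/3 → 1 ('b')
  [5] 3/12 → 0 ('')
  [6] 12/0 → 1 ('c')
  [7] 0/9 → 2 ('ce')
  [8] 9/4 → 1 ('c')
  [9] 4/8 → 0 ('')
  [10] 8/2 → 0 ('')
  [11] 2/1 → 1 ('e')
  [12] 1/10 → 1 ('e')
  [13] 10/6 → 0 ('')
  [14] 6/11 → 1 ('f')
  [15] 11/5 → 1 ('f')

[0, 1, 1, 0, 1, 0, 1, 2, 1, 0, 0, 1, 1, 0, 1, 1]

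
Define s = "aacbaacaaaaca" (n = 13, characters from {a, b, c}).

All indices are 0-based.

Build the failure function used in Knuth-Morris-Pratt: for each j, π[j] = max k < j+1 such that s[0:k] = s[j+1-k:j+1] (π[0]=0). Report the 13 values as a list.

[0, 1, 0, 0, 1, 2, 3, 1, 2, 2, 2, 3, 1]

π[0] = 0
j=1 s[j]='a': π[1]=1 (border 'a')
j=2 s[j]='c': k: 1→0; π[2]=0 (border '')
j=3 s[j]='b': π[3]=0 (border '')
j=4 s[j]='a': π[4]=1 (border 'a')
j=5 s[j]='a': π[5]=2 (border 'aa')
j=6 s[j]='c': π[6]=3 (border 'aac')
j=7 s[j]='a': k: 3→0; π[7]=1 (border 'a')
j=8 s[j]='a': π[8]=2 (border 'aa')
j=9 s[j]='a': k: 2→1; π[9]=2 (border 'aa')
j=10 s[j]='a': k: 2→1; π[10]=2 (border 'aa')
j=11 s[j]='c': π[11]=3 (border 'aac')
j=12 s[j]='a': k: 3→0; π[12]=1 (border 'a')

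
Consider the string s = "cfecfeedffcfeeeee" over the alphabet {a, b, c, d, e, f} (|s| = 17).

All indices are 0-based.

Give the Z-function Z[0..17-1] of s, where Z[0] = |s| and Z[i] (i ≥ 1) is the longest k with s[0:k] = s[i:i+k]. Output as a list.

Z[0]=17
i=1: i≥r, start 0; Z[1]=0
i=2: i≥r, start 0; Z[2]=0
i=3: i≥r, start 0; Z[3]=3 scan→box=[3,6)
i=4: min(r-i=2, Z[1]=0)=0; Z[4]=0
i=5: min(r-i=1, Z[2]=0)=0; Z[5]=0
i=6: i≥r, start 0; Z[6]=0
i=7: i≥r, start 0; Z[7]=0
i=8: i≥r, start 0; Z[8]=0
i=9: i≥r, start 0; Z[9]=0
i=10: i≥r, start 0; Z[10]=3 scan→box=[10,13)
i=11: min(r-i=2, Z[1]=0)=0; Z[11]=0
i=12: min(r-i=1, Z[2]=0)=0; Z[12]=0
i=13: i≥r, start 0; Z[13]=0
i=14: i≥r, start 0; Z[14]=0
i=15: i≥r, start 0; Z[15]=0
i=16: i≥r, start 0; Z[16]=0

[17, 0, 0, 3, 0, 0, 0, 0, 0, 0, 3, 0, 0, 0, 0, 0, 0]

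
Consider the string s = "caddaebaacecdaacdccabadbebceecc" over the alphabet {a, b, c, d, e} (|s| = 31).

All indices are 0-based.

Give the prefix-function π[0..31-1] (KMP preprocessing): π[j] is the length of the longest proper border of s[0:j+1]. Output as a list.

[0, 0, 0, 0, 0, 0, 0, 0, 0, 1, 0, 1, 0, 0, 0, 1, 0, 1, 1, 2, 0, 0, 0, 0, 0, 0, 1, 0, 0, 1, 1]

π[0] = 0
j=1 s[j]='a': π[1]=0 (border '')
j=2 s[j]='d': π[2]=0 (border '')
j=3 s[j]='d': π[3]=0 (border '')
j=4 s[j]='a': π[4]=0 (border '')
j=5 s[j]='e': π[5]=0 (border '')
j=6 s[j]='b': π[6]=0 (border '')
j=7 s[j]='a': π[7]=0 (border '')
j=8 s[j]='a': π[8]=0 (border '')
j=9 s[j]='c': π[9]=1 (border 'c')
j=10 s[j]='e': k: 1→0; π[10]=0 (border '')
j=11 s[j]='c': π[11]=1 (border 'c')
j=12 s[j]='d': k: 1→0; π[12]=0 (border '')
j=13 s[j]='a': π[13]=0 (border '')
j=14 s[j]='a': π[14]=0 (border '')
j=15 s[j]='c': π[15]=1 (border 'c')
j=16 s[j]='d': k: 1→0; π[16]=0 (border '')
j=17 s[j]='c': π[17]=1 (border 'c')
j=18 s[j]='c': k: 1→0; π[18]=1 (border 'c')
j=19 s[j]='a': π[19]=2 (border 'ca')
j=20 s[j]='b': k: 2→0; π[20]=0 (border '')
j=21 s[j]='a': π[21]=0 (border '')
j=22 s[j]='d': π[22]=0 (border '')
j=23 s[j]='b': π[23]=0 (border '')
j=24 s[j]='e': π[24]=0 (border '')
j=25 s[j]='b': π[25]=0 (border '')
j=26 s[j]='c': π[26]=1 (border 'c')
j=27 s[j]='e': k: 1→0; π[27]=0 (border '')
j=28 s[j]='e': π[28]=0 (border '')
j=29 s[j]='c': π[29]=1 (border 'c')
j=30 s[j]='c': k: 1→0; π[30]=1 (border 'c')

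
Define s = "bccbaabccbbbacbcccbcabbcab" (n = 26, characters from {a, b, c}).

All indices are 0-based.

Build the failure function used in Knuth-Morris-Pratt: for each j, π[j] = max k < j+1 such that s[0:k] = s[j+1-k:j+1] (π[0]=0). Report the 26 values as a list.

[0, 0, 0, 1, 0, 0, 1, 2, 3, 4, 1, 1, 0, 0, 1, 2, 3, 0, 1, 2, 0, 1, 1, 2, 0, 1]

π[0] = 0
j=1 s[j]='c': π[1]=0 (border '')
j=2 s[j]='c': π[2]=0 (border '')
j=3 s[j]='b': π[3]=1 (border 'b')
j=4 s[j]='a': k: 1→0; π[4]=0 (border '')
j=5 s[j]='a': π[5]=0 (border '')
j=6 s[j]='b': π[6]=1 (border 'b')
j=7 s[j]='c': π[7]=2 (border 'bc')
j=8 s[j]='c': π[8]=3 (border 'bcc')
j=9 s[j]='b': π[9]=4 (border 'bccb')
j=10 s[j]='b': k: 4→1→0; π[10]=1 (border 'b')
j=11 s[j]='b': k: 1→0; π[11]=1 (border 'b')
j=12 s[j]='a': k: 1→0; π[12]=0 (border '')
j=13 s[j]='c': π[13]=0 (border '')
j=14 s[j]='b': π[14]=1 (border 'b')
j=15 s[j]='c': π[15]=2 (border 'bc')
j=16 s[j]='c': π[16]=3 (border 'bcc')
j=17 s[j]='c': k: 3→0; π[17]=0 (border '')
j=18 s[j]='b': π[18]=1 (border 'b')
j=19 s[j]='c': π[19]=2 (border 'bc')
j=20 s[j]='a': k: 2→0; π[20]=0 (border '')
j=21 s[j]='b': π[21]=1 (border 'b')
j=22 s[j]='b': k: 1→0; π[22]=1 (border 'b')
j=23 s[j]='c': π[23]=2 (border 'bc')
j=24 s[j]='a': k: 2→0; π[24]=0 (border '')
j=25 s[j]='b': π[25]=1 (border 'b')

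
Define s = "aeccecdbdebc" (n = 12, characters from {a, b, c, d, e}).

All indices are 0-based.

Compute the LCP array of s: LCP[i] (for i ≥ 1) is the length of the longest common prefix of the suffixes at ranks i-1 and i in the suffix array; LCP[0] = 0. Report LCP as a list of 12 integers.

[0, 0, 1, 0, 1, 1, 1, 0, 1, 0, 1, 2]

rank | idx | suffix
   0 |   0 | aeccecdbdebc
   1 |  10 | bc
   2 |   7 | bdebc
   3 |  11 | c
   4 |   2 | ccecdbdebc
   5 |   5 | cdbdebc
   6 |   3 | cecdbdebc
   7 |   6 | dbdebc
   8 |   8 | debc
   9 |   9 | ebc
  10 |   1 | eccecdbdebc
  11 |   4 | ecdbdebc

SA = [0, 10, 7, 11, 2, 5, 3, 6, 8, 9, 1, 4]
[i] adj suffixes → lcp
  [1] 0/10 → 0 ('')
  [2] 10/7 → 1 ('b')
  [3] 7/11 → 0 ('')
  [4] 11/2 → 1 ('c')
  [5] 2/5 → 1 ('c')
  [6] 5/3 → 1 ('c')
  [7] 3/6 → 0 ('')
  [8] 6/8 → 1 ('d')
  [9] 8/9 → 0 ('')
  [10] 9/1 → 1 ('e')
  [11] 1/4 → 2 ('ec')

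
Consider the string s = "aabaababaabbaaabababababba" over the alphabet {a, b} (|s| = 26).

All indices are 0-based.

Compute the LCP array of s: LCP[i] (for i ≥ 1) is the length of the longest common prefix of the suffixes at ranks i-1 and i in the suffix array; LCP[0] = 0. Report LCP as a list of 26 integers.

rank→(start, suffix):
  0 → (25, 'a')
  1 → (12, 'aaabababababba')
  2 → (0, 'aabaababaabbaaabababababba')
  3 → (3, 'aababaabbaaabababababba')
  4 → (13, 'aabababababba')
  5 → (8, 'aabbaaabababababba')
  6 → (1, 'abaababaabbaaabababababba')
  7 → (6, 'abaabbaaabababababba')
  8 → (4, 'ababaabbaaabababababba')
  9 → (14, 'abababababba')
  10 → (16, 'ababababba')
  11 → (18, 'abababba')
  12 → (20, 'ababba')
  13 → (22, 'abba')
  14 → (9, 'abbaaabababababba')
  15 → (24, 'ba')
  16 → (11, 'baaabababababba')
  17 → (2, 'baababaabbaaabababababba')
  18 → (7, 'baabbaaabababababba')
  19 → (5, 'babaabbaaabababababba')
  20 → (15, 'bababababba')
  21 → (17, 'babababba')
  22 → (19, 'bababba')
  23 → (21, 'babba')
  24 → (23, 'bba')
  25 → (10, 'bbaaabababababba')

SA = [25, 12, 0, 3, 13, 8, 1, 6, 4, 14, 16, 18, 20, 22, 9, 24, 11, 2, 7, 5, 15, 17, 19, 21, 23, 10]
[i] adj suffixes → lcp
  [1] 25/12 → 1 ('a')
  [2] 12/0 → 2 ('aa')
  [3] 0/3 → 4 ('aaba')
  [4] 3/13 → 6 ('aababa')
  [5] 13/8 → 3 ('aab')
  [6] 8/1 → 1 ('a')
  [7] 1/6 → 5 ('abaab')
  [8] 6/4 → 3 ('aba')
  [9] 4/14 → 5 ('ababa')
  [10] 14/16 → 8 ('abababab')
  [11] 16/18 → 6 ('ababab')
  [12] 18/20 → 4 ('abab')
  [13] 20/22 → 2 ('ab')
  [14] 22/9 → 4 ('abba')
  [15] 9/24 → 0 ('')
  [16] 24/11 → 2 ('ba')
  [17] 11/2 → 3 ('baa')
  [18] 2/7 → 4 ('baab')
  [19] 7/5 → 2 ('ba')
  [20] 5/15 → 4 ('baba')
  [21] 15/17 → 7 ('bababab')
  [22] 17/19 → 5 ('babab')
  [23] 19/21 → 3 ('bab')
  [24] 21/23 → 1 ('b')
  [25] 23/10 → 3 ('bba')

[0, 1, 2, 4, 6, 3, 1, 5, 3, 5, 8, 6, 4, 2, 4, 0, 2, 3, 4, 2, 4, 7, 5, 3, 1, 3]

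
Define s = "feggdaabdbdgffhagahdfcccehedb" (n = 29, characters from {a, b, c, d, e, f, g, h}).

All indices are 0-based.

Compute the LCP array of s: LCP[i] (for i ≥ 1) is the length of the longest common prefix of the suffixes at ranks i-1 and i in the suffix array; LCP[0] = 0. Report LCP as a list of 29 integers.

[0, 1, 1, 1, 0, 1, 2, 0, 2, 1, 0, 1, 2, 1, 1, 0, 1, 1, 0, 1, 1, 1, 0, 1, 1, 1, 0, 1, 1]

sorted suffixes:
  #0 SA[0]=5  'aabdbdgffhagahdfcccehedb'
  #1 SA[1]=6  'abdbdgffhagahdfcccehedb'
  #2 SA[2]=15  'agahdfcccehedb'
  #3 SA[3]=17  'ahdfcccehedb'
  #4 SA[4]=28  'b'
  #5 SA[5]=7  'bdbdgffhagahdfcccehedb'
  #6 SA[6]=9  'bdgffhagahdfcccehedb'
  #7 SA[7]=21  'cccehedb'
  #8 SA[8]=22  'ccehedb'
  #9 SA[9]=23  'cehedb'
  #10 SA[10]=4  'daabdbdgffhagahdfcccehedb'
  #11 SA[11]=27  'db'
  #12 SA[12]=8  'dbdgffhagahdfcccehedb'
  #13 SA[13]=19  'dfcccehedb'
  #14 SA[14]=10  'dgffhagahdfcccehedb'
  #15 SA[15]=26  'edb'
  #16 SA[16]=1  'eggdaabdbdgffhagahdfcccehedb'
  #17 SA[17]=24  'ehedb'
  #18 SA[18]=20  'fcccehedb'
  #19 SA[19]=0  'feggdaabdbdgffhagahdfcccehedb'
  #20 SA[20]=12  'ffhagahdfcccehedb'
  #21 SA[21]=13  'fhagahdfcccehedb'
  #22 SA[22]=16  'gahdfcccehedb'
  #23 SA[23]=3  'gdaabdbdgffhagahdfcccehedb'
  #24 SA[24]=11  'gffhagahdfcccehedb'
  #25 SA[25]=2  'ggdaabdbdgffhagahdfcccehedb'
  #26 SA[26]=14  'hagahdfcccehedb'
  #27 SA[27]=18  'hdfcccehedb'
  #28 SA[28]=25  'hedb'

SA = [5, 6, 15, 17, 28, 7, 9, 21, 22, 23, 4, 27, 8, 19, 10, 26, 1, 24, 20, 0, 12, 13, 16, 3, 11, 2, 14, 18, 25]
[i] adj suffixes → lcp
  [1] 5/6 → 1 ('a')
  [2] 6/15 → 1 ('a')
  [3] 15/17 → 1 ('a')
  [4] 17/28 → 0 ('')
  [5] 28/7 → 1 ('b')
  [6] 7/9 → 2 ('bd')
  [7] 9/21 → 0 ('')
  [8] 21/22 → 2 ('cc')
  [9] 22/23 → 1 ('c')
  [10] 23/4 → 0 ('')
  [11] 4/27 → 1 ('d')
  [12] 27/8 → 2 ('db')
  [13] 8/19 → 1 ('d')
  [14] 19/10 → 1 ('d')
  [15] 10/26 → 0 ('')
  [16] 26/1 → 1 ('e')
  [17] 1/24 → 1 ('e')
  [18] 24/20 → 0 ('')
  [19] 20/0 → 1 ('f')
  [20] 0/12 → 1 ('f')
  [21] 12/13 → 1 ('f')
  [22] 13/16 → 0 ('')
  [23] 16/3 → 1 ('g')
  [24] 3/11 → 1 ('g')
  [25] 11/2 → 1 ('g')
  [26] 2/14 → 0 ('')
  [27] 14/18 → 1 ('h')
  [28] 18/25 → 1 ('h')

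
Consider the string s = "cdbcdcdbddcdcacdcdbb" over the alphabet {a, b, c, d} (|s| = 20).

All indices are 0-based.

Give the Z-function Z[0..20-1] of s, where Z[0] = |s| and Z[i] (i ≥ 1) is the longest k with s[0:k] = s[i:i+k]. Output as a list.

Z[0]=20
i=1: outside box; Z[1]=0
i=2: outside box; Z[2]=0
i=3: outside box; Z[3]=2 scan→box=[3,5)
i=4: min(r-i=1, Z[1]=0)=0; Z[4]=0
i=5: outside box; Z[5]=3 scan→box=[5,8)
i=6: min(r-i=2, Z[1]=0)=0; Z[6]=0
i=7: min(r-i=1, Z[2]=0)=0; Z[7]=0
i=8: outside box; Z[8]=0
i=9: outside box; Z[9]=0
i=10: outside box; Z[10]=2 scan→box=[10,12)
i=11: min(r-i=1, Z[1]=0)=0; Z[11]=0
i=12: outside box; Z[12]=1 scan→box=[12,13)
i=13: outside box; Z[13]=0
i=14: outside box; Z[14]=2 scan→box=[14,16)
i=15: min(r-i=1, Z[1]=0)=0; Z[15]=0
i=16: outside box; Z[16]=3 scan→box=[16,19)
i=17: min(r-i=2, Z[1]=0)=0; Z[17]=0
i=18: min(r-i=1, Z[2]=0)=0; Z[18]=0
i=19: outside box; Z[19]=0

[20, 0, 0, 2, 0, 3, 0, 0, 0, 0, 2, 0, 1, 0, 2, 0, 3, 0, 0, 0]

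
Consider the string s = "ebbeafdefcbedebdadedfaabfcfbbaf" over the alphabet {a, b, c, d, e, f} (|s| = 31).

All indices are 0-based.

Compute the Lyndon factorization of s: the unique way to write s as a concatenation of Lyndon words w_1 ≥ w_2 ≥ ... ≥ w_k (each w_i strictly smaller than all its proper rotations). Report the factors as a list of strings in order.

["e", "bbe", "afdefcbedebd", "adedf", "aabfcfbbaf"]

emit factor 1: 'e' (i=0, period=1)
emit factor 2: 'bbe' (i=1, period=3)
emit factor 3: 'afdefcbedebd' (i=4, period=12)
emit factor 4: 'adedf' (i=16, period=5)
emit factor 5: 'aabfcfbbaf' (i=21, period=10)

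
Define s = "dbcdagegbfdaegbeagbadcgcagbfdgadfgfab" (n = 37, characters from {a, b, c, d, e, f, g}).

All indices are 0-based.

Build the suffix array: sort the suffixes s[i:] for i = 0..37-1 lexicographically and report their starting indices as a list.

[35, 19, 30, 11, 16, 24, 4, 36, 18, 1, 14, 8, 26, 23, 2, 21, 10, 3, 0, 20, 31, 28, 15, 12, 6, 34, 9, 27, 32, 29, 17, 13, 7, 25, 22, 5, 33]

sorted suffixes:
  #0 SA[0]=35  'ab'
  #1 SA[1]=19  'adcgcagbfdgadfgfab'
  #2 SA[2]=30  'adfgfab'
  #3 SA[3]=11  'aegbeagbadcgcagbfdgadfgfab'
  #4 SA[4]=16  'agbadcgcagbfdgadfgfab'
  #5 SA[5]=24  'agbfdgadfgfab'
  #6 SA[6]=4  'agegbfdaegbeagbadcgcagbfdgadfgfab'
  #7 SA[7]=36  'b'
  #8 SA[8]=18  'badcgcagbfdgadfgfab'
  #9 SA[9]=1  'bcdagegbfdaegbeagbadcgcagbfdgadfgfab'
  #10 SA[10]=14  'beagbadcgcagbfdgadfgfab'
  #11 SA[11]=8  'bfdaegbeagbadcgcagbfdgadfgfab'
  #12 SA[12]=26  'bfdgadfgfab'
  #13 SA[13]=23  'cagbfdgadfgfab'
  #14 SA[14]=2  'cdagegbfdaegbeagbadcgcagbfdgadfgfab'
  #15 SA[15]=21  'cgcagbfdgadfgfab'
  #16 SA[16]=10  'daegbeagbadcgcagbfdgadfgfab'
  #17 SA[17]=3  'dagegbfdaegbeagbadcgcagbfdgadfgfab'
  #18 SA[18]=0  'dbcdagegbfdaegbeagbadcgcagbfdgadfgfab'
  #19 SA[19]=20  'dcgcagbfdgadfgfab'
  #20 SA[20]=31  'dfgfab'
  #21 SA[21]=28  'dgadfgfab'
  #22 SA[22]=15  'eagbadcgcagbfdgadfgfab'
  #23 SA[23]=12  'egbeagbadcgcagbfdgadfgfab'
  #24 SA[24]=6  'egbfdaegbeagbadcgcagbfdgadfgfab'
  #25 SA[25]=34  'fab'
  #26 SA[26]=9  'fdaegbeagbadcgcagbfdgadfgfab'
  #27 SA[27]=27  'fdgadfgfab'
  #28 SA[28]=32  'fgfab'
  #29 SA[29]=29  'gadfgfab'
  #30 SA[30]=17  'gbadcgcagbfdgadfgfab'
  #31 SA[31]=13  'gbeagbadcgcagbfdgadfgfab'
  #32 SA[32]=7  'gbfdaegbeagbadcgcagbfdgadfgfab'
  #33 SA[33]=25  'gbfdgadfgfab'
  #34 SA[34]=22  'gcagbfdgadfgfab'
  #35 SA[35]=5  'gegbfdaegbeagbadcgcagbfdgadfgfab'
  #36 SA[36]=33  'gfab'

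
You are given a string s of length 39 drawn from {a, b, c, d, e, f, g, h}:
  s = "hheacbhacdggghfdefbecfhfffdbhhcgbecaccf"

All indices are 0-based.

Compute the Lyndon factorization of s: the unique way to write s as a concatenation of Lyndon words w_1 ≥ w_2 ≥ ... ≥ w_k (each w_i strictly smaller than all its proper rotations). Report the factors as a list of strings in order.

emit factor 1: 'h' (i=0, period=1)
emit factor 2: 'h' (i=1, period=1)
emit factor 3: 'e' (i=2, period=1)
emit factor 4: 'acbhacdggghfdefbecfhfffdbhhcgbecaccf' (i=3, period=36)

["h", "h", "e", "acbhacdggghfdefbecfhfffdbhhcgbecaccf"]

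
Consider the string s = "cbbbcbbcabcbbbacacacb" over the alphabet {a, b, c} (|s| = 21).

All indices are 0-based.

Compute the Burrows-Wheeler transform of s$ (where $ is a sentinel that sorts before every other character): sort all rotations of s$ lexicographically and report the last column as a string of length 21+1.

bcbcccbbcccbbabbaaab$b

rank  rotation                last
    0  $cbbbcbbcabcbbbacacacb  b
    1  abcbbbacacacb$cbbbcbbc  c
    2  acacacb$cbbbcbbcabcbbb  b
    3  acacb$cbbbcbbcabcbbbac  c
    4  acb$cbbbcbbcabcbbbacac  c
    5  b$cbbbcbbcabcbbbacacac  c
    6  bacacacb$cbbbcbbcabcbb  b
    7  bbacacacb$cbbbcbbcabcb  b
    8  bbbacacacb$cbbbcbbcabc  c
    9  bbbcbbcabcbbbacacacb$c  c
   10  bbcabcbbbacacacb$cbbbc  c
   11  bbcbbcabcbbbacacacb$cb  b
   12  bcabcbbbacacacb$cbbbcb  b
   13  bcbbbacacacb$cbbbcbbca  a
   14  bcbbcabcbbbacacacb$cbb  b
   15  cabcbbbacacacb$cbbbcbb  b
   16  cacacb$cbbbcbbcabcbbba  a
   17  cacb$cbbbcbbcabcbbbaca  a
   18  cb$cbbbcbbcabcbbbacaca  a
   19  cbbbacacacb$cbbbcbbcab  b
   20  cbbbcbbcabcbbbacacacb$  $
   21  cbbcabcbbbacacacb$cbbb  b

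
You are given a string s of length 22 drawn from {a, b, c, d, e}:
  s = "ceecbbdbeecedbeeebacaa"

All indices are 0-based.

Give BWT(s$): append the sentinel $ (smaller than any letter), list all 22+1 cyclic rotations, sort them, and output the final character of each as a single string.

aacbecbddaee$beeeececbb

rank  rotation                 last
    0  $ceecbbdbeecedbeeebacaa  a
    1  a$ceecbbdbeecedbeeebaca  a
    2  aa$ceecbbdbeecedbeeebac  c
    3  acaa$ceecbbdbeecedbeeeb  b
    4  bacaa$ceecbbdbeecedbeee  e
    5  bbdbeecedbeeebacaa$ceec  c
    6  bdbeecedbeeebacaa$ceecb  b
    7  beecedbeeebacaa$ceecbbd  d
    8  beeebacaa$ceecbbdbeeced  d
    9  caa$ceecbbdbeecedbeeeba  a
   10  cbbdbeecedbeeebacaa$cee  e
   11  cedbeeebacaa$ceecbbdbee  e
   12  ceecbbdbeecedbeeebacaa$  $
   13  dbeecedbeeebacaa$ceecbb  b
   14  dbeeebacaa$ceecbbdbeece  e
   15  ebacaa$ceecbbdbeecedbee  e
   16  ecbbdbeecedbeeebacaa$ce  e
   17  ecedbeeebacaa$ceecbbdbe  e
   18  edbeeebacaa$ceecbbdbeec  c
   19  eebacaa$ceecbbdbeecedbe  e
   20  eecbbdbeecedbeeebacaa$c  c
   21  eecedbeeebacaa$ceecbbdb  b
   22  eeebacaa$ceecbbdbeecedb  b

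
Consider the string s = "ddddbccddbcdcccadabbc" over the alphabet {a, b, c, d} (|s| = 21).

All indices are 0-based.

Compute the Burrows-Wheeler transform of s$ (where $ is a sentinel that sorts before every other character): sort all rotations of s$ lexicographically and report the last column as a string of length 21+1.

cdcabddbccdbbcaddcdcd$

rank  rotation                last
    0  $ddddbccddbcdcccadabbc  c
    1  abbc$ddddbccddbcdcccad  d
    2  adabbc$ddddbccddbcdccc  c
    3  bbc$ddddbccddbcdcccada  a
    4  bc$ddddbccddbcdcccadab  b
    5  bccddbcdcccadabbc$dddd  d
    6  bcdcccadabbc$ddddbccdd  d
    7  c$ddddbccddbcdcccadabb  b
    8  cadabbc$ddddbccddbcdcc  c
    9  ccadabbc$ddddbccddbcdc  c
   10  cccadabbc$ddddbccddbcd  d
   11  ccddbcdcccadabbc$ddddb  b
   12  cdcccadabbc$ddddbccddb  b
   13  cddbcdcccadabbc$ddddbc  c
   14  dabbc$ddddbccddbcdccca  a
   15  dbccddbcdcccadabbc$ddd  d
   16  dbcdcccadabbc$ddddbccd  d
   17  dcccadabbc$ddddbccddbc  c
   18  ddbccddbcdcccadabbc$dd  d
   19  ddbcdcccadabbc$ddddbcc  c
   20  dddbccddbcdcccadabbc$d  d
   21  ddddbccddbcdcccadabbc$  $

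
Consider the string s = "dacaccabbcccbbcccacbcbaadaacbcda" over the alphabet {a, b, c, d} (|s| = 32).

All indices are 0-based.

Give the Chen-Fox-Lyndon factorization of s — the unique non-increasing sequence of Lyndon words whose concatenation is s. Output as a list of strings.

["d", "acacc", "abbcccbbcccacbcb", "aad", "aacbcd", "a"]

emit factor 1: 'd' (i=0, period=1)
emit factor 2: 'acacc' (i=1, period=5)
emit factor 3: 'abbcccbbcccacbcb' (i=6, period=16)
emit factor 4: 'aad' (i=22, period=3)
emit factor 5: 'aacbcd' (i=25, period=6)
emit factor 6: 'a' (i=31, period=1)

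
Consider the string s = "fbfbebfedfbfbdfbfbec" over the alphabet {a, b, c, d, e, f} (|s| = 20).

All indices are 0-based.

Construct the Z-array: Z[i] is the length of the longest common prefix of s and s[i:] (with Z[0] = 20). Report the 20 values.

Z[0]=20
i=1: outside box; Z[1]=0
i=2: outside box; Z[2]=2 grow→box=[2,4)
i=3: min(r-i=1, Z[1]=0)=0; Z[3]=0
i=4: outside box; Z[4]=0
i=5: outside box; Z[5]=0
i=6: outside box; Z[6]=1 grow→box=[6,7)
i=7: outside box; Z[7]=0
i=8: outside box; Z[8]=0
i=9: outside box; Z[9]=4 grow→box=[9,13)
i=10: min(r-i=3, Z[1]=0)=0; Z[10]=0
i=11: min(r-i=2, Z[2]=2)=2; Z[11]=2
i=12: min(r-i=1, Z[3]=0)=0; Z[12]=0
i=13: outside box; Z[13]=0
i=14: outside box; Z[14]=5 grow→box=[14,19)
i=15: min(r-i=4, Z[1]=0)=0; Z[15]=0
i=16: min(r-i=3, Z[2]=2)=2; Z[16]=2
i=17: min(r-i=2, Z[3]=0)=0; Z[17]=0
i=18: min(r-i=1, Z[4]=0)=0; Z[18]=0
i=19: outside box; Z[19]=0

[20, 0, 2, 0, 0, 0, 1, 0, 0, 4, 0, 2, 0, 0, 5, 0, 2, 0, 0, 0]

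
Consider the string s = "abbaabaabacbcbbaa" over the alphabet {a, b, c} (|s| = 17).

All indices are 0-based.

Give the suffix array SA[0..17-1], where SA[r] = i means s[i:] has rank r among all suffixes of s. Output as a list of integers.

sorted suffixes:
  #0 SA[0]=16  'a'
  #1 SA[1]=15  'aa'
  #2 SA[2]=3  'aabaabacbcbbaa'
  #3 SA[3]=6  'aabacbcbbaa'
  #4 SA[4]=4  'abaabacbcbbaa'
  #5 SA[5]=7  'abacbcbbaa'
  #6 SA[6]=0  'abbaabaabacbcbbaa'
  #7 SA[7]=9  'acbcbbaa'
  #8 SA[8]=14  'baa'
  #9 SA[9]=2  'baabaabacbcbbaa'
  #10 SA[10]=5  'baabacbcbbaa'
  #11 SA[11]=8  'bacbcbbaa'
  #12 SA[12]=13  'bbaa'
  #13 SA[13]=1  'bbaabaabacbcbbaa'
  #14 SA[14]=11  'bcbbaa'
  #15 SA[15]=12  'cbbaa'
  #16 SA[16]=10  'cbcbbaa'

[16, 15, 3, 6, 4, 7, 0, 9, 14, 2, 5, 8, 13, 1, 11, 12, 10]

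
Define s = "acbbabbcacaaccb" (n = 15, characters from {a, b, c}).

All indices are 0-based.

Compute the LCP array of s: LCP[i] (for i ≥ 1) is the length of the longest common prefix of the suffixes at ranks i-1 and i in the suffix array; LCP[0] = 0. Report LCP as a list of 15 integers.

rank→(start, suffix):
  0 → (10, 'aaccb')
  1 → (4, 'abbcacaaccb')
  2 → (8, 'acaaccb')
  3 → (0, 'acbbabbcacaaccb')
  4 → (11, 'accb')
  5 → (14, 'b')
  6 → (3, 'babbcacaaccb')
  7 → (2, 'bbabbcacaaccb')
  8 → (5, 'bbcacaaccb')
  9 → (6, 'bcacaaccb')
  10 → (9, 'caaccb')
  11 → (7, 'cacaaccb')
  12 → (13, 'cb')
  13 → (1, 'cbbabbcacaaccb')
  14 → (12, 'ccb')

SA = [10, 4, 8, 0, 11, 14, 3, 2, 5, 6, 9, 7, 13, 1, 12]
[i] adj suffixes → lcp
  [1] 10/4 → 1 ('a')
  [2] 4/8 → 1 ('a')
  [3] 8/0 → 2 ('ac')
  [4] 0/11 → 2 ('ac')
  [5] 11/14 → 0 ('')
  [6] 14/3 → 1 ('b')
  [7] 3/2 → 1 ('b')
  [8] 2/5 → 2 ('bb')
  [9] 5/6 → 1 ('b')
  [10] 6/9 → 0 ('')
  [11] 9/7 → 2 ('ca')
  [12] 7/13 → 1 ('c')
  [13] 13/1 → 2 ('cb')
  [14] 1/12 → 1 ('c')

[0, 1, 1, 2, 2, 0, 1, 1, 2, 1, 0, 2, 1, 2, 1]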